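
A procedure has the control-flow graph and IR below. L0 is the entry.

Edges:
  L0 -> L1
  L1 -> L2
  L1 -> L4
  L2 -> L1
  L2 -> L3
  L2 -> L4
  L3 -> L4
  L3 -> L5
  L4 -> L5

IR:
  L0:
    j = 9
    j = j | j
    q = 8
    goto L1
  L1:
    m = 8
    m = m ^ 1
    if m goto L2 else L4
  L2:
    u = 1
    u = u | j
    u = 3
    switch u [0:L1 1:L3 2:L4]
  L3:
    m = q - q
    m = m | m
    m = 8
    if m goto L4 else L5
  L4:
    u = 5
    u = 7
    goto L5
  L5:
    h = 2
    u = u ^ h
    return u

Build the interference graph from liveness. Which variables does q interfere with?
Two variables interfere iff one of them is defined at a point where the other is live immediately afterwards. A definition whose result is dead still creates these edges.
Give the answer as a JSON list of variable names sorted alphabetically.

Block summaries:
  L0: {j,q} / ∅
  L1: {m} / ∅
  L2: {u} / {j}
  L3: {m} / {q}
  L4: {u} / ∅
  L5: {h,u} / {u}

Backward fixpoint:
  L0 li=∅ lo={j,q}
  L1 li={j,q} lo={j,q}
  L2 li={j,q} lo={j,q,u}
  L3 li={q,u} lo={u}
  L4 li=∅ lo={u}
  L5 li={u} lo=∅

Conflict graph:
  h — {u}
  j — {m,q,u}
  m — {j,q,u}
  q — {j,m,u}
  u — {h,j,m,q}

N(q) = ["j", "m", "u"]

Answer: ["j", "m", "u"]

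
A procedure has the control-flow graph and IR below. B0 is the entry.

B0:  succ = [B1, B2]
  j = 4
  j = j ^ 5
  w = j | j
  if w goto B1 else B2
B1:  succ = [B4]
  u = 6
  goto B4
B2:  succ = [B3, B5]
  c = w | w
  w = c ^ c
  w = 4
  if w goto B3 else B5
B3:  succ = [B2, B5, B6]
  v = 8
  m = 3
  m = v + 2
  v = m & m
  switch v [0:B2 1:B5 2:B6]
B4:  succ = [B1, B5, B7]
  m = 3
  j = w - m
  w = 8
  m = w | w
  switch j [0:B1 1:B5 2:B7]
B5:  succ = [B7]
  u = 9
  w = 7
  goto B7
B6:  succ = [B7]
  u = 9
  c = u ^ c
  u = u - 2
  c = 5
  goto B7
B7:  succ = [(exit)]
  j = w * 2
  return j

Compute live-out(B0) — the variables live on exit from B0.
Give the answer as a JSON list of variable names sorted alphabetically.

Answer: ["w"]

Working:
def/use:
  B0 def {j,w} use ∅
  B1 def {u} use ∅
  B2 def {c,w} use {w}
  B3 def {m,v} use ∅
  B4 def {j,m,w} use {w}
  B5 def {u,w} use ∅
  B6 def {c,u} use {c}
  B7 def {j} use {w}

Live sets:
  B0: in=∅ out={w}
  B1: in={w} out={w}
  B2: in={w} out={c,w}
  B3: in={c,w} out={c,w}
  B4: in={w} out={w}
  B5: in=∅ out={w}
  B6: in={c,w} out={w}
  B7: in={w} out=∅

live-out(B0) = ["w"]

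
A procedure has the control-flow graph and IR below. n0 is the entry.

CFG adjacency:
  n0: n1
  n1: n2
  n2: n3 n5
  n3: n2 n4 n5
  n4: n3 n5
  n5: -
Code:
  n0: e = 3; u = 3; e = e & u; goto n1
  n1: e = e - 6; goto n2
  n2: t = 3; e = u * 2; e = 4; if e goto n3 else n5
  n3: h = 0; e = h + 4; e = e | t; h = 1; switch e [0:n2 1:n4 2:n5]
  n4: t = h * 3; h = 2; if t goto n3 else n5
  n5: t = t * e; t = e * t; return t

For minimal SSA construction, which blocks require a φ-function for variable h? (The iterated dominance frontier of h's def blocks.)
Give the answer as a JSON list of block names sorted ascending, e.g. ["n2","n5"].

idom tree: n1←n0 n2←n1 n3←n2 n4←n3 n5←n2
Dom∩ at merges:
  n2: preds {n1,n3}: {n0,n1} ∩ {n0,n1,n2,n3} = {n0,n1}; idom=n1
  n3: preds {n2,n4}: {n0,n1,n2} ∩ {n0,n1,n2,n3,n4} = {n0,n1,n2}; idom=n2
  n5: preds {n2,n3,n4}: {n0,n1,n2} ∩ {n0,n1,n2,n3} ∩ {n0,n1,n2,n3,n4} = {n0,n1,n2}; idom=n2

DF walk-up:
  n2←n1: walk · to n1
  n2←n3: walk n3→n2 to n1
  n3←n2: walk · to n2
  n3←n4: walk n4→n3 to n2
  n5←n2: walk · to n2
  n5←n3: walk n3 to n2
  n5←n4: walk n4→n3 to n2
  n0: DF=∅
  n1: DF=∅
  n2: DF={n2}
  n3: DF={n2,n3,n5}
  n4: DF={n3,n5}
  n5: DF=∅

φ for h: defs {n3,n4}
  DF⁺ = {n2,n3,n5}

Answer: ["n2", "n3", "n5"]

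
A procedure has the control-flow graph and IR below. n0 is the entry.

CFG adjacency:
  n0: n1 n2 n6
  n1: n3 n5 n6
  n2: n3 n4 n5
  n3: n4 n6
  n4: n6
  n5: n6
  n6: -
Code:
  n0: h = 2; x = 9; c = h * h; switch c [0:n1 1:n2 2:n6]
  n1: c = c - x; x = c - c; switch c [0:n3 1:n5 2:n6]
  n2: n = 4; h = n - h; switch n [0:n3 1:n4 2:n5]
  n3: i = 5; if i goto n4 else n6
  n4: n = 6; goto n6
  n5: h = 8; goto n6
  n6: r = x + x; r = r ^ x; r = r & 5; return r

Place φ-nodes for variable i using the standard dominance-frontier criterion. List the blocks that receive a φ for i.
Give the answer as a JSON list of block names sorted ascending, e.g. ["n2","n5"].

idom tree: n1←n0 n2←n0 n3←n0 n4←n0 n5←n0 n6←n0
Dom∩ at merges:
  n3: preds {n1,n2}: {n0,n1} ∩ {n0,n2} = {n0}; idom=n0
  n4: preds {n2,n3}: {n0,n2} ∩ {n0,n3} = {n0}; idom=n0
  n5: preds {n1,n2}: {n0,n1} ∩ {n0,n2} = {n0}; idom=n0
  n6: preds {n0,n1,n3,n4,n5}: {n0} ∩ {n0,n1} ∩ {n0,n3} ∩ {n0,n4} ∩ {n0,n5} = {n0}; idom=n0

DF derivation:
  join n3 pred n1: n1 stop@n0
  join n3 pred n2: n2 stop@n0
  join n4 pred n2: n2 stop@n0
  join n4 pred n3: n3 stop@n0
  join n5 pred n1: n1 stop@n0
  join n5 pred n2: n2 stop@n0
  join n6 pred n0: · stop@n0
  join n6 pred n1: n1 stop@n0
  join n6 pred n3: n3 stop@n0
  join n6 pred n4: n4 stop@n0
  join n6 pred n5: n5 stop@n0
  n0 → ∅
  n1 → {n3,n5,n6}
  n2 → {n3,n4,n5}
  n3 → {n4,n6}
  n4 → {n6}
  n5 → {n6}
  n6 → ∅

φ for i: defs {n3}
  DF⁺ = {n4,n6}

Answer: ["n4", "n6"]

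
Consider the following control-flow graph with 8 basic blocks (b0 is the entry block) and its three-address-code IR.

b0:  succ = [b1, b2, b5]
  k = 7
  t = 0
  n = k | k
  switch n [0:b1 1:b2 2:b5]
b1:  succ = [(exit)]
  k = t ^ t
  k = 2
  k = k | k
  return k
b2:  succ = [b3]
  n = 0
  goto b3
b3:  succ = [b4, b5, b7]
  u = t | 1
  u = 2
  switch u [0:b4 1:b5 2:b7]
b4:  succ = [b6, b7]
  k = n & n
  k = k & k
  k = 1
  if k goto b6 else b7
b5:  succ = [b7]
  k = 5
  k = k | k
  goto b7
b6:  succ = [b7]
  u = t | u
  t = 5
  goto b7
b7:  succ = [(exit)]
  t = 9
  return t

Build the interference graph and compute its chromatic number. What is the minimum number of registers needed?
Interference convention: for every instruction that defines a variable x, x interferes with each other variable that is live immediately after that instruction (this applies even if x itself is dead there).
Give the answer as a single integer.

Block summaries:
  b0: def={k,n,t} ue=∅
  b1: def={k} ue={t}
  b2: def={n} ue=∅
  b3: def={u} ue={t}
  b4: def={k} ue={n}
  b5: def={k} ue=∅
  b6: def={t,u} ue={t,u}
  b7: def={t} ue=∅

Live sets:
  live b0: ∅→{t}
  live b1: {t}→∅
  live b2: {t}→{n,t}
  live b3: {n,t}→{n,t,u}
  live b4: {n,t,u}→{t,u}
  live b5: ∅→∅
  live b6: {t,u}→∅
  live b7: ∅→∅

Conflict graph:
  k: {t,u}
  n: {t,u}
  t: {k,n,u}
  u: {k,n,t}

Chromatic number:
  clique {k,t,u} ⇒ need ≥ 3
  3-colouring: c0={t}  c1={u}  c2={k,n}
  χ = 3

Answer: 3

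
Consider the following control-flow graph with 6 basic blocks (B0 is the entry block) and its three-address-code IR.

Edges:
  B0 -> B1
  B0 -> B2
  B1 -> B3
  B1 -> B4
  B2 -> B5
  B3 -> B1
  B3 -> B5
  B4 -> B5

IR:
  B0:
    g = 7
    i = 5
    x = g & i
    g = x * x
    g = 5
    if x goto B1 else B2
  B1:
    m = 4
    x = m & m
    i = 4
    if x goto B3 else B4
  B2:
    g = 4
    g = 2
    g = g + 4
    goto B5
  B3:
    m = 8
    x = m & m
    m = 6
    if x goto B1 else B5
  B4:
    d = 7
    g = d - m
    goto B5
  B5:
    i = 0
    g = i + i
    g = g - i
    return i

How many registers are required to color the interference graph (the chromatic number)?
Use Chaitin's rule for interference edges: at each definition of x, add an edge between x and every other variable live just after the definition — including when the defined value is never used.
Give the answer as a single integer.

Answer: 3

Working:
Block summaries:
  B0: {g,i,x} / ∅
  B1: {i,m,x} / ∅
  B2: {g} / ∅
  B3: {m,x} / ∅
  B4: {d,g} / {m}
  B5: {g,i} / ∅

Liveness:
  B0 li=∅ lo=∅
  B1 li=∅ lo={m}
  B2 li=∅ lo=∅
  B3 li=∅ lo=∅
  B4 li={m} lo=∅
  B5 li=∅ lo=∅

Interfere edges:
  d↔{m}
  g↔{i,x}
  i↔{g,m,x}
  m↔{d,i,x}
  x↔{g,i,m}

Colouring:
  lower bound: {g,i,x} mutually conflict ⇒ χ ≥ 3
  3-colouring: r0={d,i}  r1={g,m}  r2={x}
  χ = 3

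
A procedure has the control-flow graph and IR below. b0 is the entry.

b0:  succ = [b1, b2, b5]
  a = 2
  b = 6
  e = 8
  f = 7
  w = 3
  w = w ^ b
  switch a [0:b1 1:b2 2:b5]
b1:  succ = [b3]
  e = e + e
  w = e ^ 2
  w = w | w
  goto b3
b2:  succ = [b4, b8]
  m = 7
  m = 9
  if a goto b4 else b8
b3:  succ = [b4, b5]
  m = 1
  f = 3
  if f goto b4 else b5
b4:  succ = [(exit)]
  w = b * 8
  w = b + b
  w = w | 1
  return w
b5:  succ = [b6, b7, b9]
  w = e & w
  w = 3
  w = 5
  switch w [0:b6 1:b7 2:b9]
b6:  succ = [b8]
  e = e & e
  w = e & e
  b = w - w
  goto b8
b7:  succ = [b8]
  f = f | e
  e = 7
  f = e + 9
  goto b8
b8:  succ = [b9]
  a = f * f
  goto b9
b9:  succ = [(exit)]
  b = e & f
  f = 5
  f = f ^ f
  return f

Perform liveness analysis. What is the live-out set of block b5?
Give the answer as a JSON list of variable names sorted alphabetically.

Block summaries:
  b0: {a,b,e,f,w} / ∅
  b1: {e,w} / {e}
  b2: {m} / {a}
  b3: {f,m} / ∅
  b4: {w} / {b}
  b5: {w} / {e,w}
  b6: {b,e,w} / {e}
  b7: {e,f} / {e,f}
  b8: {a} / {f}
  b9: {b,f} / {e,f}

Liveness:
  b0: in=∅ out={a,b,e,f,w}
  b1: in={b,e} out={b,e,w}
  b2: in={a,b,e,f} out={b,e,f}
  b3: in={b,e,w} out={b,e,f,w}
  b4: in={b} out=∅
  b5: in={e,f,w} out={e,f}
  b6: in={e,f} out={e,f}
  b7: in={e,f} out={e,f}
  b8: in={e,f} out={e,f}
  b9: in={e,f} out=∅

live-out(b5) = ["e", "f"]

Answer: ["e", "f"]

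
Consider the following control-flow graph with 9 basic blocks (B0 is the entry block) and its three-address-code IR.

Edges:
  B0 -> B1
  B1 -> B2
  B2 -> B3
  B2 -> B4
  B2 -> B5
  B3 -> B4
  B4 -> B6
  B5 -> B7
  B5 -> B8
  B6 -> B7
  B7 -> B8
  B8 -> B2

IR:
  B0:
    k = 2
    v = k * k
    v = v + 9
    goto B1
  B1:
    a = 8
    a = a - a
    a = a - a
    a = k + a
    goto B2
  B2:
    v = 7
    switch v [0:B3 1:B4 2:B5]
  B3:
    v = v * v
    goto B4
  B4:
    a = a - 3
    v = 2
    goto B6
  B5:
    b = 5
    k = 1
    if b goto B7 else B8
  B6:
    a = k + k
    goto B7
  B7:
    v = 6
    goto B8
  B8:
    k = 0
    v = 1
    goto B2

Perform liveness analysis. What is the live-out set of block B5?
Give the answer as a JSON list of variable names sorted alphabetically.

Block summaries:
  B0 def {k,v} use ∅
  B1 def {a} use {k}
  B2 def {v} use ∅
  B3 def {v} use {v}
  B4 def {a,v} use {a}
  B5 def {b,k} use ∅
  B6 def {a} use {k}
  B7 def {v} use ∅
  B8 def {k,v} use ∅

Live sets:
  B0: in=∅ out={k}
  B1: in={k} out={a,k}
  B2: in={a,k} out={a,k,v}
  B3: in={a,k,v} out={a,k}
  B4: in={a,k} out={k}
  B5: in={a} out={a}
  B6: in={k} out={a}
  B7: in={a} out={a}
  B8: in={a} out={a,k}

live-out(B5) = ["a"]

Answer: ["a"]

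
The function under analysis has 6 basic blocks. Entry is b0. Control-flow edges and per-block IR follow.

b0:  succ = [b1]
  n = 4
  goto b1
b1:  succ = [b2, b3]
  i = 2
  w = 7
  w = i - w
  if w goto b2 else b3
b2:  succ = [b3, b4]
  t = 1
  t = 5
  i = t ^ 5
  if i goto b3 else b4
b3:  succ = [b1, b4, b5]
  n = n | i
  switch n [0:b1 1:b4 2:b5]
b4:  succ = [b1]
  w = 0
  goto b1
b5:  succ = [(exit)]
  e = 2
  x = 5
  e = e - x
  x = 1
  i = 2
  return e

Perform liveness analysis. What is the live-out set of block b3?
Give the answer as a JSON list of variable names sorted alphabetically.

Answer: ["n"]

Working:
Block summaries:
  b0 def {n} use ∅
  b1 def {i,w} use ∅
  b2 def {i,t} use ∅
  b3 def {n} use {i,n}
  b4 def {w} use ∅
  b5 def {e,i,x} use ∅

Backward fixpoint:
  b0: in=∅ out={n}
  b1: in={n} out={i,n}
  b2: in={n} out={i,n}
  b3: in={i,n} out={n}
  b4: in={n} out={n}
  b5: in=∅ out=∅

live-out(b3) = ["n"]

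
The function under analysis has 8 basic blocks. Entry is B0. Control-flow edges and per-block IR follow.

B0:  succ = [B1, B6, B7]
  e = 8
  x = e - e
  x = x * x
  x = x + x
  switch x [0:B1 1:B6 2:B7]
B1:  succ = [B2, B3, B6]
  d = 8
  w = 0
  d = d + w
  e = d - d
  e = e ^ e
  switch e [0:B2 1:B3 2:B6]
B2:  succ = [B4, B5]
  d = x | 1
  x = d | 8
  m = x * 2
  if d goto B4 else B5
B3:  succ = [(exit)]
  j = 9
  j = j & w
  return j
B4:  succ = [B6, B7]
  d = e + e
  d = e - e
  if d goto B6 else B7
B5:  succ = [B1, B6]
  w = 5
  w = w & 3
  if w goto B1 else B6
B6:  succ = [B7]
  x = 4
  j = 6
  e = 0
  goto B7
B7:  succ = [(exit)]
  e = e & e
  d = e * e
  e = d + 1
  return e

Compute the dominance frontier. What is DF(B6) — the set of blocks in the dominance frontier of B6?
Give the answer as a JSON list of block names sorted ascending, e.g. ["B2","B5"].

idom tree: B1←B0 B2←B1 B3←B1 B4←B2 B5←B2 B6←B0 B7←B0
Dom∩ at merges:
  B1: preds {B0,B5}: {B0} ∩ {B0,B1,B2,B5} = {B0}; idom=B0
  B6: preds {B0,B1,B4,B5}: {B0} ∩ {B0,B1} ∩ {B0,B1,B2,B4} ∩ {B0,B1,B2,B5} = {B0}; idom=B0
  B7: preds {B0,B4,B6}: {B0} ∩ {B0,B1,B2,B4} ∩ {B0,B6} = {B0}; idom=B0

DF walk-up:
  B1←B0: walk · to B0
  B1←B5: walk B5→B2→B1 to B0
  B6←B0: walk · to B0
  B6←B1: walk B1 to B0
  B6←B4: walk B4→B2→B1 to B0
  B6←B5: walk B5→B2→B1 to B0
  B7←B0: walk · to B0
  B7←B4: walk B4→B2→B1 to B0
  B7←B6: walk B6 to B0
  DF(B0)=∅
  DF(B1)={B1,B6,B7}
  DF(B2)={B1,B6,B7}
  DF(B3)=∅
  DF(B4)={B6,B7}
  DF(B5)={B1,B6}
  DF(B6)={B7}
  DF(B7)=∅

DF(B6) = ["B7"]

Answer: ["B7"]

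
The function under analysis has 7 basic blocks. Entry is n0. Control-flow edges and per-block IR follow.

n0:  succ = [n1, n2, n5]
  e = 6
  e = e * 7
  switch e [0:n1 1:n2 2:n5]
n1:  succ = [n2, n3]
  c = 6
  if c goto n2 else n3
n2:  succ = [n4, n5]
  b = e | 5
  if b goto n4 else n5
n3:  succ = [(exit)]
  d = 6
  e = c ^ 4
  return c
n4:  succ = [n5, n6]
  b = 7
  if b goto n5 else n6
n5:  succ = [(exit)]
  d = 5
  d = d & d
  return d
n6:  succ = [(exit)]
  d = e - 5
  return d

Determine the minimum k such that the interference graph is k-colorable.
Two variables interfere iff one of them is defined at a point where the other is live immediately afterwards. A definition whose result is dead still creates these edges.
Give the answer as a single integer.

Answer: 2

Derivation:
def/use:
  n0 def {e} use ∅
  n1 def {c} use ∅
  n2 def {b} use {e}
  n3 def {d,e} use {c}
  n4 def {b} use ∅
  n5 def {d} use ∅
  n6 def {d} use {e}

Live sets:
  n0 li=∅ lo={e}
  n1 li={e} lo={c,e}
  n2 li={e} lo={e}
  n3 li={c} lo=∅
  n4 li={e} lo={e}
  n5 li=∅ lo=∅
  n6 li={e} lo=∅

Conflict graph:
  b: {e}
  c: {d,e}
  d: {c}
  e: {b,c}

Registers:
  clique {b,e} ⇒ need ≥ 2
  2-colouring: r0={b,c}  r1={d,e}
  χ = 2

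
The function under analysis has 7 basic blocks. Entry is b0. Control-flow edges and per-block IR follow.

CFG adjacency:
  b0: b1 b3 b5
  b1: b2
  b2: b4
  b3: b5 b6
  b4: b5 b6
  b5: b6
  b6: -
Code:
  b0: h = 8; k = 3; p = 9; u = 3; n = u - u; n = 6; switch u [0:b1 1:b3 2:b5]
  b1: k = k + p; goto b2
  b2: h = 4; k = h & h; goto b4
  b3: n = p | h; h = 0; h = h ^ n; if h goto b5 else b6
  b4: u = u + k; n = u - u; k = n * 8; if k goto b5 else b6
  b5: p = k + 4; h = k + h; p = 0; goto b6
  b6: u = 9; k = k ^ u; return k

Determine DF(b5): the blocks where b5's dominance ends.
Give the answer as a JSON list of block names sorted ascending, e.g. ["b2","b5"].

idom tree: b1←b0 b2←b1 b3←b0 b4←b2 b5←b0 b6←b0
Dom at joins:
  b5: preds {b0,b3,b4}: {b0} ∩ {b0,b3} ∩ {b0,b1,b2,b4} = {b0}; idom=b0
  b6: preds {b3,b4,b5}: {b0,b3} ∩ {b0,b1,b2,b4} ∩ {b0,b5} = {b0}; idom=b0

Frontier:
  join b5 pred b0: · stop@b0
  join b5 pred b3: b3 stop@b0
  join b5 pred b4: b4→b2→b1 stop@b0
  join b6 pred b3: b3 stop@b0
  join b6 pred b4: b4→b2→b1 stop@b0
  join b6 pred b5: b5 stop@b0
  DF(b0)=∅
  DF(b1)={b5,b6}
  DF(b2)={b5,b6}
  DF(b3)={b5,b6}
  DF(b4)={b5,b6}
  DF(b5)={b6}
  DF(b6)=∅

DF(b5) = ["b6"]

Answer: ["b6"]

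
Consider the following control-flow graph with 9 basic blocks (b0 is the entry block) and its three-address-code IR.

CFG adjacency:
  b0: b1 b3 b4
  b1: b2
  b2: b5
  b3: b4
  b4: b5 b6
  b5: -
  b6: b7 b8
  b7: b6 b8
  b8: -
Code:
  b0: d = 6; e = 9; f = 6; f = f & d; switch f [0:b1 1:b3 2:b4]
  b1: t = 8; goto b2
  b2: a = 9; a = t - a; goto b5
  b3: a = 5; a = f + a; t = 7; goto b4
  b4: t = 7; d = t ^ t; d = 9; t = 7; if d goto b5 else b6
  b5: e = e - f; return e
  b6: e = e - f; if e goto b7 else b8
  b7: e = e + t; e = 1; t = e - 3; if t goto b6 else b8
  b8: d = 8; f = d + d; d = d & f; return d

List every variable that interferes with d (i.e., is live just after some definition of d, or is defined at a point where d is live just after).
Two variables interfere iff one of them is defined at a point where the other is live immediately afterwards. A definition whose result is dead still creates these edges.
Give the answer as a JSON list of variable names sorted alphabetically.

def/use:
  b0: def={d,e,f} ue=∅
  b1: def={t} ue=∅
  b2: def={a} ue={t}
  b3: def={a,t} ue={f}
  b4: def={d,t} ue=∅
  b5: def={e} ue={e,f}
  b6: def={e} ue={e,f}
  b7: def={e,t} ue={e,t}
  b8: def={d,f} ue=∅

Backward fixpoint:
  live b0: ∅→{e,f}
  live b1: {e,f}→{e,f,t}
  live b2: {e,f,t}→{e,f}
  live b3: {e,f}→{e,f}
  live b4: {e,f}→{e,f,t}
  live b5: {e,f}→∅
  live b6: {e,f,t}→{e,f,t}
  live b7: {e,f,t}→{e,f,t}
  live b8: ∅→∅

Interference:
  a: {e,f,t}
  d: {e,f,t}
  e: {a,d,f,t}
  f: {a,d,e,t}
  t: {a,d,e,f}

N(d) = ["e", "f", "t"]

Answer: ["e", "f", "t"]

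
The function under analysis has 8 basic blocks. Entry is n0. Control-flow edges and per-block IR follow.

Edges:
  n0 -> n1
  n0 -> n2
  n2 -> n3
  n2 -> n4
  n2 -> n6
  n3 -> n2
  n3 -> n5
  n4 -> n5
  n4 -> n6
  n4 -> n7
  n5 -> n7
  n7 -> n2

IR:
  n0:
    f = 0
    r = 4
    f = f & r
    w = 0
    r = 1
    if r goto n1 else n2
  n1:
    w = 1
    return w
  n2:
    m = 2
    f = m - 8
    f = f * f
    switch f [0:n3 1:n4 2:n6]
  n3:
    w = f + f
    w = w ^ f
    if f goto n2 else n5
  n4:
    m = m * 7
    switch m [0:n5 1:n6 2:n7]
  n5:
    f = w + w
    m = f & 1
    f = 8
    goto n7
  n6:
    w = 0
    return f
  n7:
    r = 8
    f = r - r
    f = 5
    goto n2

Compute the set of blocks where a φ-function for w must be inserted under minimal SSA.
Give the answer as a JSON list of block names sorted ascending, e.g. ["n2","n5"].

idom tree: n1←n0 n2←n0 n3←n2 n4←n2 n5←n2 n6←n2 n7←n2
Join-block Dom:
  n2: preds {n0,n3,n7}: {n0} ∩ {n0,n2,n3} ∩ {n0,n2,n7} = {n0}; idom=n0
  n5: preds {n3,n4}: {n0,n2,n3} ∩ {n0,n2,n4} = {n0,n2}; idom=n2
  n6: preds {n2,n4}: {n0,n2} ∩ {n0,n2,n4} = {n0,n2}; idom=n2
  n7: preds {n4,n5}: {n0,n2,n4} ∩ {n0,n2,n5} = {n0,n2}; idom=n2

DF walk-up:
  n2←n0: walk · to n0
  n2←n3: walk n3→n2 to n0
  n2←n7: walk n7→n2 to n0
  n5←n3: walk n3 to n2
  n5←n4: walk n4 to n2
  n6←n2: walk · to n2
  n6←n4: walk n4 to n2
  n7←n4: walk n4 to n2
  n7←n5: walk n5 to n2
  DF(n0)=∅
  DF(n1)=∅
  DF(n2)={n2}
  DF(n3)={n2,n5}
  DF(n4)={n5,n6,n7}
  DF(n5)={n7}
  DF(n6)=∅
  DF(n7)={n2}

φ for w: defs {n0,n1,n3,n6}
  DF⁺ = {n2,n5,n7}

Answer: ["n2", "n5", "n7"]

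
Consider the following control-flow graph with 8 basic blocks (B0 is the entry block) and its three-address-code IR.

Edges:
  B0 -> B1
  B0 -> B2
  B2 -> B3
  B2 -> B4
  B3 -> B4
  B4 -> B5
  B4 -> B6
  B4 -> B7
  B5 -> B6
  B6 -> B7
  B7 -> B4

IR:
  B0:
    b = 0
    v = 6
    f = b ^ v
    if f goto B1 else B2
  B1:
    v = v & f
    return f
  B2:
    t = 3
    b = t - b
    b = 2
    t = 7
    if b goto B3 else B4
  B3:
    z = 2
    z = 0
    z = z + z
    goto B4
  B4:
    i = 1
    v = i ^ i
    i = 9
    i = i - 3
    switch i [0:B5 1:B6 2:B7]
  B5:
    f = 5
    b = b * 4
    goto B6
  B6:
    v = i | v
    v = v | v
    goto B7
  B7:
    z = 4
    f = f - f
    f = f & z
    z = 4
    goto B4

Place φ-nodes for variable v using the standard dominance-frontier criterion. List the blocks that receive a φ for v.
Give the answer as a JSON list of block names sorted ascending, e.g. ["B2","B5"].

Answer: ["B4", "B7"]

Derivation:
idom tree: B1←B0 B2←B0 B3←B2 B4←B2 B5←B4 B6←B4 B7←B4
Join-block Dom:
  B4: preds {B2,B3,B7}: {B0,B2} ∩ {B0,B2,B3} ∩ {B0,B2,B4,B7} = {B0,B2}; idom=B2
  B6: preds {B4,B5}: {B0,B2,B4} ∩ {B0,B2,B4,B5} = {B0,B2,B4}; idom=B4
  B7: preds {B4,B6}: {B0,B2,B4} ∩ {B0,B2,B4,B6} = {B0,B2,B4}; idom=B4

DF walk-up:
  B4←B2: walk · to B2
  B4←B3: walk B3 to B2
  B4←B7: walk B7→B4 to B2
  B6←B4: walk · to B4
  B6←B5: walk B5 to B4
  B7←B4: walk · to B4
  B7←B6: walk B6 to B4
  B0: DF=∅
  B1: DF=∅
  B2: DF=∅
  B3: DF={B4}
  B4: DF={B4}
  B5: DF={B6}
  B6: DF={B7}
  B7: DF={B4}

φ for v: defs {B0,B1,B4,B6}
  DF⁺ = {B4,B7}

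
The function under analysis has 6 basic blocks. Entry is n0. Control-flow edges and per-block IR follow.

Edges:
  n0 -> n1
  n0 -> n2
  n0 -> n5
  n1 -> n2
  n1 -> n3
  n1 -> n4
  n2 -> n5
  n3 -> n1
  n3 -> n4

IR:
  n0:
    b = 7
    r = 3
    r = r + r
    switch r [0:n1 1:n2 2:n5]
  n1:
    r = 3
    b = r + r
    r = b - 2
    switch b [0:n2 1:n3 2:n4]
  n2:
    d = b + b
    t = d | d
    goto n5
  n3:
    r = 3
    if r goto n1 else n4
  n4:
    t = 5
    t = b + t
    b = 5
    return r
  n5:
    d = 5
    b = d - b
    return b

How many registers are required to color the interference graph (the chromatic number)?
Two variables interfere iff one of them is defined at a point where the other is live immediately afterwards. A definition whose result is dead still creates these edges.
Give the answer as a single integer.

Answer: 3

Analysis:
Block summaries:
  n0: def={b,r} ue=∅
  n1: def={b,r} ue=∅
  n2: def={d,t} ue={b}
  n3: def={r} ue=∅
  n4: def={b,t} ue={b,r}
  n5: def={b,d} ue={b}

Backward fixpoint:
  n0 li=∅ lo={b}
  n1 li=∅ lo={b,r}
  n2 li={b} lo={b}
  n3 li={b} lo={b,r}
  n4 li={b,r} lo=∅
  n5 li={b} lo=∅

Interfere edges:
  b — {d,r,t}
  d — {b}
  r — {b,t}
  t — {b,r}

Registers:
  clique {b,r,t} ⇒ need ≥ 3
  3-colouring: R0={b}  R1={d,r}  R2={t}
  χ = 3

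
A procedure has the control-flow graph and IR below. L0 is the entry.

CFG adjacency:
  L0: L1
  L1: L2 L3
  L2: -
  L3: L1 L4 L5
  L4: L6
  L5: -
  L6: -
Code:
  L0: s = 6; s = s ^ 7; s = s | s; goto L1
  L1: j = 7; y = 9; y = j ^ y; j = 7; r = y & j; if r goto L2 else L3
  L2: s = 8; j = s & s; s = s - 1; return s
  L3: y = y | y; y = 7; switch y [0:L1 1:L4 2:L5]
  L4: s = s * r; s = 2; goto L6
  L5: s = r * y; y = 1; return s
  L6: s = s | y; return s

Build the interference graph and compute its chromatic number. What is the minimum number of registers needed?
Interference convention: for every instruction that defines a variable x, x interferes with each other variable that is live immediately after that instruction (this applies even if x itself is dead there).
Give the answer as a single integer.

Block summaries:
  L0 def {s} use ∅
  L1 def {j,r,y} use ∅
  L2 def {j,s} use ∅
  L3 def {y} use {y}
  L4 def {s} use {r,s}
  L5 def {s,y} use {r,y}
  L6 def {s} use {s,y}

Live sets:
  L0: in=∅ out={s}
  L1: in={s} out={r,s,y}
  L2: in=∅ out=∅
  L3: in={r,s,y} out={r,s,y}
  L4: in={r,s,y} out={s,y}
  L5: in={r,y} out=∅
  L6: in={s,y} out=∅

Interference:
  j↔{s,y}
  r↔{s,y}
  s↔{j,r,y}
  y↔{j,r,s}

Chromatic number:
  clique {j,s,y} ⇒ need ≥ 3
  assign j→r2 r→r2 s→r0 y→r1 — no edge inside a register ⇒ χ ≤ 3
  χ = 3

Answer: 3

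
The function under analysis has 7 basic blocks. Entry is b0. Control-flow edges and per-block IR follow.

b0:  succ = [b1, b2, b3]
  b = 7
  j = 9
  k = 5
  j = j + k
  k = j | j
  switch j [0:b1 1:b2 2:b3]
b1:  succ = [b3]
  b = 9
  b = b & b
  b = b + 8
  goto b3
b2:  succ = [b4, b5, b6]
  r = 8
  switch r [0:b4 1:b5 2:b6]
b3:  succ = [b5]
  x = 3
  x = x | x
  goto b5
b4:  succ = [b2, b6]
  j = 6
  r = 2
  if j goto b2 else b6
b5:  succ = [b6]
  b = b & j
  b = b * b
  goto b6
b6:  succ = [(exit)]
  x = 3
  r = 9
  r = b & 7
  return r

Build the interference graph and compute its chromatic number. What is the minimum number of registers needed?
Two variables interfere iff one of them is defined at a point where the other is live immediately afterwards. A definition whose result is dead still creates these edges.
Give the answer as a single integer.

Per-block:
  b0: {b,j,k} / ∅
  b1: {b} / ∅
  b2: {r} / ∅
  b3: {x} / ∅
  b4: {j,r} / ∅
  b5: {b} / {b,j}
  b6: {r,x} / {b}

Backward fixpoint:
  b0: in=∅ out={b,j}
  b1: in={j} out={b,j}
  b2: in={b,j} out={b,j}
  b3: in={b,j} out={b,j}
  b4: in={b} out={b,j}
  b5: in={b,j} out={b}
  b6: in={b} out=∅

Interference:
  b — {j,k,r,x}
  j — {b,k,r,x}
  k — {b,j}
  r — {b,j}
  x — {b,j}

Colouring:
  clique {b,j,k} ⇒ need ≥ 3
  3-colouring: c0={b}  c1={j}  c2={k,r,x}
  χ = 3

Answer: 3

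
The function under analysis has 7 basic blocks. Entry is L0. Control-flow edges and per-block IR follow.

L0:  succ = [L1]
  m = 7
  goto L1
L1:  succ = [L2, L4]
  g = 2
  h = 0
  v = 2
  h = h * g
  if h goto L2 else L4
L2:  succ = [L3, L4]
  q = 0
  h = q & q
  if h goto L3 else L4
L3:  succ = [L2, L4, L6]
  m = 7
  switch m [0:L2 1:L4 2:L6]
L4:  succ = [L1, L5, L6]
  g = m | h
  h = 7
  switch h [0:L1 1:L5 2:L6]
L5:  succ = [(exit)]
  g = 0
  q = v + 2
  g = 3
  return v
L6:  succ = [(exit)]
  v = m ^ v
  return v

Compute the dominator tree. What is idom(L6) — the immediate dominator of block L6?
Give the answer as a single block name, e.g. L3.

idom tree: L1←L0 L2←L1 L3←L2 L4←L1 L5←L4 L6←L1
Dom∩ at merges:
  L1: preds {L0,L4}: {L0} ∩ {L0,L1,L4} = {L0}; idom=L0
  L2: preds {L1,L3}: {L0,L1} ∩ {L0,L1,L2,L3} = {L0,L1}; idom=L1
  L4: preds {L1,L2,L3}: {L0,L1} ∩ {L0,L1,L2} ∩ {L0,L1,L2,L3} = {L0,L1}; idom=L1
  L6: preds {L3,L4}: {L0,L1,L2,L3} ∩ {L0,L1,L4} = {L0,L1}; idom=L1

idom(L6) = L1

Answer: L1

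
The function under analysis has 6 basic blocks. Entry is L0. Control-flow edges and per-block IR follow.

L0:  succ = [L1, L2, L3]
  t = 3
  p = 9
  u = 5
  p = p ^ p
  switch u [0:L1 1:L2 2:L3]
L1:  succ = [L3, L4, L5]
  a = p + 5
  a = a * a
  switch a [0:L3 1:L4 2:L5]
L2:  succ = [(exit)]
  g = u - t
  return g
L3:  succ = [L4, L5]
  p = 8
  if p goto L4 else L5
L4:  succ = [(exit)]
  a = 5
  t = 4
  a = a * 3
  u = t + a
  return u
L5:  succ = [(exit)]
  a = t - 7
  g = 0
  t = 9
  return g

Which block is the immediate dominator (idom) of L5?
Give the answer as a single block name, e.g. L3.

Answer: L0

Analysis:
idom tree: L1←L0 L2←L0 L3←L0 L4←L0 L5←L0
Dom∩ at merges:
  L3: preds {L0,L1}: {L0} ∩ {L0,L1} = {L0}; idom=L0
  L4: preds {L1,L3}: {L0,L1} ∩ {L0,L3} = {L0}; idom=L0
  L5: preds {L1,L3}: {L0,L1} ∩ {L0,L3} = {L0}; idom=L0

idom(L5) = L0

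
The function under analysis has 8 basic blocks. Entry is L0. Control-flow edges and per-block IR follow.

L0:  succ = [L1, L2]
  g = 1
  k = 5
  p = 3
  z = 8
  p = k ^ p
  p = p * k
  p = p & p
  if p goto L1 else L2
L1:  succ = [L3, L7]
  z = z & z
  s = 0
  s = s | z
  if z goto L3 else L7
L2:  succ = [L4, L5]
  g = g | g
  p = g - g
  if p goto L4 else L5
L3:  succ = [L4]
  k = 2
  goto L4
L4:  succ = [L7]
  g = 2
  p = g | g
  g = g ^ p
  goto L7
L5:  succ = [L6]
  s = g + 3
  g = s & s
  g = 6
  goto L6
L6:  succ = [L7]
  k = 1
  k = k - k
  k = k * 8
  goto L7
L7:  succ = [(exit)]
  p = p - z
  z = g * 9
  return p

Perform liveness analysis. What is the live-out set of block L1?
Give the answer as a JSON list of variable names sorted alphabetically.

Block summaries:
  L0: {g,k,p,z} / ∅
  L1: {s,z} / {z}
  L2: {g,p} / {g}
  L3: {k} / ∅
  L4: {g,p} / ∅
  L5: {g,s} / {g}
  L6: {k} / ∅
  L7: {p,z} / {g,p,z}

Liveness:
  L0: in=∅ out={g,p,z}
  L1: in={g,p,z} out={g,p,z}
  L2: in={g,z} out={g,p,z}
  L3: in={z} out={z}
  L4: in={z} out={g,p,z}
  L5: in={g,p,z} out={g,p,z}
  L6: in={g,p,z} out={g,p,z}
  L7: in={g,p,z} out=∅

live-out(L1) = ["g", "p", "z"]

Answer: ["g", "p", "z"]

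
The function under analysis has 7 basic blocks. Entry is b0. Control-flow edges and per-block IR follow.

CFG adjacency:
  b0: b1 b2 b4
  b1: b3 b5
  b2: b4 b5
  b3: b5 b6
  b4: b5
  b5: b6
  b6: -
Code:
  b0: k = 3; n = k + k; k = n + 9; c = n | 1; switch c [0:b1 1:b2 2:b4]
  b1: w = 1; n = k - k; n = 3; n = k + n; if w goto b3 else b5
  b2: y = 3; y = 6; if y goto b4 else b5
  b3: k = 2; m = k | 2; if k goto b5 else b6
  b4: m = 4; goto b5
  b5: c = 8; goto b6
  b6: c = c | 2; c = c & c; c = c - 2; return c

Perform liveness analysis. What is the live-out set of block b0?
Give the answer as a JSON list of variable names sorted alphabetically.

Answer: ["c", "k"]

Derivation:
def/use:
  b0: def={c,k,n} ue=∅
  b1: def={n,w} ue={k}
  b2: def={y} ue=∅
  b3: def={k,m} ue=∅
  b4: def={m} ue=∅
  b5: def={c} ue=∅
  b6: def={c} ue={c}

Liveness:
  live b0: ∅→{c,k}
  live b1: {c,k}→{c}
  live b2: ∅→∅
  live b3: {c}→{c}
  live b4: ∅→∅
  live b5: ∅→{c}
  live b6: {c}→∅

live-out(b0) = ["c", "k"]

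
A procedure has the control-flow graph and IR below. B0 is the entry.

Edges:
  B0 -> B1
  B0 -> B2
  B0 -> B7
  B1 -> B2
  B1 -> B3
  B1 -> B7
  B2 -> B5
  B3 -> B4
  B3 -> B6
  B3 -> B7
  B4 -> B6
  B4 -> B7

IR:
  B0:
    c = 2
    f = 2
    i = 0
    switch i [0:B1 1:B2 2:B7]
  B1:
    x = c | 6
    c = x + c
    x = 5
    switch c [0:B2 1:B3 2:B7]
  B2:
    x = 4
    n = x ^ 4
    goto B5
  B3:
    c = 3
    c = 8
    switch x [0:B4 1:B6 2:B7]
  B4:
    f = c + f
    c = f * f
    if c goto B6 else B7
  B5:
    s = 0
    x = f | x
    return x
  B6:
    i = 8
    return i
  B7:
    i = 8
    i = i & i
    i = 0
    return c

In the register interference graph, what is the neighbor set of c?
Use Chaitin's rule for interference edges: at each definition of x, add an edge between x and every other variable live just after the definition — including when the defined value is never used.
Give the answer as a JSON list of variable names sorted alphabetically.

Answer: ["f", "i", "x"]

Analysis:
Block summaries:
  B0: def={c,f,i} ue=∅
  B1: def={c,x} ue={c}
  B2: def={n,x} ue=∅
  B3: def={c} ue={x}
  B4: def={c,f} ue={c,f}
  B5: def={s,x} ue={f,x}
  B6: def={i} ue=∅
  B7: def={i} ue={c}

Liveness:
  B0 li=∅ lo={c,f}
  B1 li={c,f} lo={c,f,x}
  B2 li={f} lo={f,x}
  B3 li={f,x} lo={c,f}
  B4 li={c,f} lo={c}
  B5 li={f,x} lo=∅
  B6 li=∅ lo=∅
  B7 li={c} lo=∅

Interfere edges:
  c↔{f,i,x}
  f↔{c,i,n,s,x}
  i↔{c,f}
  n↔{f,x}
  s↔{f,x}
  x↔{c,f,n,s}

N(c) = ["f", "i", "x"]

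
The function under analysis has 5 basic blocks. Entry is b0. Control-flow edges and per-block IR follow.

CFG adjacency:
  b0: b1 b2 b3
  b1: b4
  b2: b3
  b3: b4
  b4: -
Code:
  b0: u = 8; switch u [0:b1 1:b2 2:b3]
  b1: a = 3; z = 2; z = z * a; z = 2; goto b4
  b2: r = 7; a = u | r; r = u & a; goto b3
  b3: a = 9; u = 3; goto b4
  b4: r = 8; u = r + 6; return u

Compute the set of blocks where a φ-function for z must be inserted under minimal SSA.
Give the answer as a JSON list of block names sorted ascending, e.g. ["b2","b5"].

Answer: ["b4"]

Derivation:
idom tree: b1←b0 b2←b0 b3←b0 b4←b0
Join-block Dom:
  b3: preds {b0,b2}: {b0} ∩ {b0,b2} = {b0}; idom=b0
  b4: preds {b1,b3}: {b0,b1} ∩ {b0,b3} = {b0}; idom=b0

DF derivation:
  join b3 pred b0: · stop@b0
  join b3 pred b2: b2 stop@b0
  join b4 pred b1: b1 stop@b0
  join b4 pred b3: b3 stop@b0
  b0: DF=∅
  b1: DF={b4}
  b2: DF={b3}
  b3: DF={b4}
  b4: DF=∅

φ for z: defs {b1}
  DF⁺ = {b4}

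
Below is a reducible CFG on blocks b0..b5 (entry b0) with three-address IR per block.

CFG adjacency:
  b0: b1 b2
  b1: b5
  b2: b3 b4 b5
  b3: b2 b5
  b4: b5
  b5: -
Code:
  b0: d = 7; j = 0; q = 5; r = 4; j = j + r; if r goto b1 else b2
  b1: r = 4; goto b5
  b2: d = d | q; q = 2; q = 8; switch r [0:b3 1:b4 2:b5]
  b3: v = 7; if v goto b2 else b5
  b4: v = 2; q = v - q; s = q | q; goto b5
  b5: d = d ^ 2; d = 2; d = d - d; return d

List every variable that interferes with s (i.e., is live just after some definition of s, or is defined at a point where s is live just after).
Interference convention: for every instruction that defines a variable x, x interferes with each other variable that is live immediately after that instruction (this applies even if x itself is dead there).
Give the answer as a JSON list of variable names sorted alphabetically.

Per-block:
  b0 def {d,j,q,r} use ∅
  b1 def {r} use ∅
  b2 def {d,q} use {d,q,r}
  b3 def {v} use ∅
  b4 def {q,s,v} use {q}
  b5 def {d} use {d}

Backward fixpoint:
  b0 li=∅ lo={d,q,r}
  b1 li={d} lo={d}
  b2 li={d,q,r} lo={d,q,r}
  b3 li={d,q,r} lo={d,q,r}
  b4 li={d,q} lo={d}
  b5 li={d} lo=∅

Interfere edges:
  d↔{j,q,r,s,v}
  j↔{d,q,r}
  q↔{d,j,r,v}
  r↔{d,j,q,v}
  s↔{d}
  v↔{d,q,r}

N(s) = ["d"]

Answer: ["d"]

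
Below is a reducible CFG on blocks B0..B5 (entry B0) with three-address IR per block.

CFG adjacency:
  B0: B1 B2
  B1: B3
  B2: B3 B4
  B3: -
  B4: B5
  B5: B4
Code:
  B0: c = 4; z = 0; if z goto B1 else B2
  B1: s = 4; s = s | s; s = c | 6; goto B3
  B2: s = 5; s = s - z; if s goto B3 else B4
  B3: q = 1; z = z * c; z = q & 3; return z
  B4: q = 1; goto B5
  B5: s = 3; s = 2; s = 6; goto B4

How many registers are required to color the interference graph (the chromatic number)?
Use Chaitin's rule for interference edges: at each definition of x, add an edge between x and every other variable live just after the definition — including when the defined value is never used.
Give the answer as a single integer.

Per-block:
  B0: def={c,z} ue=∅
  B1: def={s} ue={c}
  B2: def={s} ue={z}
  B3: def={q,z} ue={c,z}
  B4: def={q} ue=∅
  B5: def={s} ue=∅

Backward fixpoint:
  B0 li=∅ lo={c,z}
  B1 li={c,z} lo={c,z}
  B2 li={c,z} lo={c,z}
  B3 li={c,z} lo=∅
  B4 li=∅ lo=∅
  B5 li=∅ lo=∅

Conflict graph:
  c — {q,s,z}
  q — {c,z}
  s — {c,z}
  z — {c,q,s}

Registers:
  clique {c,q,z} ⇒ need ≥ 3
  assign c→R0 q→R2 s→R2 z→R1 — no edge inside a register ⇒ χ ≤ 3
  χ = 3

Answer: 3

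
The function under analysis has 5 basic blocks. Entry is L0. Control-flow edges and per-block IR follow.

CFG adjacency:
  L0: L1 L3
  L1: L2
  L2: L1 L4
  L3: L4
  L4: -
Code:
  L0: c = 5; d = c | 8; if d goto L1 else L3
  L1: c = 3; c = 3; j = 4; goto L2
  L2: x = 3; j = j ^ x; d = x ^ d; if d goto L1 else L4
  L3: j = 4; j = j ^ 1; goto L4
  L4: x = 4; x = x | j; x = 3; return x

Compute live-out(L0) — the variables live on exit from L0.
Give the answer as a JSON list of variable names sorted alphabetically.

Answer: ["d"]

Analysis:
def/use:
  L0 def {c,d} use ∅
  L1 def {c,j} use ∅
  L2 def {d,j,x} use {d,j}
  L3 def {j} use ∅
  L4 def {x} use {j}

Backward fixpoint:
  L0 li=∅ lo={d}
  L1 li={d} lo={d,j}
  L2 li={d,j} lo={d,j}
  L3 li=∅ lo={j}
  L4 li={j} lo=∅

live-out(L0) = ["d"]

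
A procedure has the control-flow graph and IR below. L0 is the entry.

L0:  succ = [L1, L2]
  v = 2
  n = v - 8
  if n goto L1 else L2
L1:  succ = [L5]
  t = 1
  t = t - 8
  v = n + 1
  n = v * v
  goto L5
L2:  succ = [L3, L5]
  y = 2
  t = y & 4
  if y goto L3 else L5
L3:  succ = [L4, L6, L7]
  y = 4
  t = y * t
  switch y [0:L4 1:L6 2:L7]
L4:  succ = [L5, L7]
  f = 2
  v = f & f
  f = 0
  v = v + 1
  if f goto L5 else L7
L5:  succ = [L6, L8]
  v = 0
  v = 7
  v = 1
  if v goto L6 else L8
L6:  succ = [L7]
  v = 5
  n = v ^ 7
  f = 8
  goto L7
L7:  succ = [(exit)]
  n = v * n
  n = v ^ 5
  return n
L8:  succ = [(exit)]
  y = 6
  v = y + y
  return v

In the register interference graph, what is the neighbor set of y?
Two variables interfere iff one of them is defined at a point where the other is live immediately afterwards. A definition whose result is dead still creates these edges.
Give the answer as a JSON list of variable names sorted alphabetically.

Answer: ["n", "t", "v"]

Analysis:
Per-block:
  L0: {n,v} / ∅
  L1: {n,t,v} / {n}
  L2: {t,y} / ∅
  L3: {t,y} / {t}
  L4: {f,v} / ∅
  L5: {v} / ∅
  L6: {f,n,v} / ∅
  L7: {n} / {n,v}
  L8: {v,y} / ∅

Live sets:
  live L0: ∅→{n,v}
  live L1: {n}→∅
  live L2: {n,v}→{n,t,v}
  live L3: {n,t,v}→{n,v}
  live L4: {n}→{n,v}
  live L5: ∅→∅
  live L6: ∅→{n,v}
  live L7: {n,v}→∅
  live L8: ∅→∅

Interference:
  f: {n,v}
  n: {f,t,v,y}
  t: {n,v,y}
  v: {f,n,t,y}
  y: {n,t,v}

N(y) = ["n", "t", "v"]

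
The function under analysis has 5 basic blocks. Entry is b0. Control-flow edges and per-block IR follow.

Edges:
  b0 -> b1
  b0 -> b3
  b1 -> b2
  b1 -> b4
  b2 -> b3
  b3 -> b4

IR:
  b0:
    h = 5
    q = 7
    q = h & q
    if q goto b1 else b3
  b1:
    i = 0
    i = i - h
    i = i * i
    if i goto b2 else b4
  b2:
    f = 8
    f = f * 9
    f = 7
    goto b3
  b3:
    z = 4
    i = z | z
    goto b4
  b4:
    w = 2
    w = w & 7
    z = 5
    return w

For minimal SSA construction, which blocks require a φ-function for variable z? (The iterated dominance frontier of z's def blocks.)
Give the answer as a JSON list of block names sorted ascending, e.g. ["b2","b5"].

idom tree: b1←b0 b2←b1 b3←b0 b4←b0
Dom at joins:
  b3: preds {b0,b2}: {b0} ∩ {b0,b1,b2} = {b0}; idom=b0
  b4: preds {b1,b3}: {b0,b1} ∩ {b0,b3} = {b0}; idom=b0

DF derivation:
  join b3 pred b0: · stop@b0
  join b3 pred b2: b2→b1 stop@b0
  join b4 pred b1: b1 stop@b0
  join b4 pred b3: b3 stop@b0
  b0 → ∅
  b1 → {b3,b4}
  b2 → {b3}
  b3 → {b4}
  b4 → ∅

φ for z: defs {b3,b4}
  DF⁺ = {b4}

Answer: ["b4"]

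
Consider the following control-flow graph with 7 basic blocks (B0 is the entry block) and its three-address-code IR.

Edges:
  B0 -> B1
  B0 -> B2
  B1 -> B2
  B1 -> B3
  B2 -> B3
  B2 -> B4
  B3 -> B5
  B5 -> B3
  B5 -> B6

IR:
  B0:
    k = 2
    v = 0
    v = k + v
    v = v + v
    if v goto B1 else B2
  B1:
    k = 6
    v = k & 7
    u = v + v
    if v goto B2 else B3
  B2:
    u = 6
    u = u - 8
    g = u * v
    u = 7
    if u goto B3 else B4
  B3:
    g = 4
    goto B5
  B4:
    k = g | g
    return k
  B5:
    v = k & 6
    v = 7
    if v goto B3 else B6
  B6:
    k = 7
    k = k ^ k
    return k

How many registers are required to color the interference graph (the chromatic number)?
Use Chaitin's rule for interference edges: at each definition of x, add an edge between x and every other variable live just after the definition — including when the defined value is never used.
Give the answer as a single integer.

Answer: 3

Derivation:
def/use:
  B0: {k,v} / ∅
  B1: {k,u,v} / ∅
  B2: {g,u} / {v}
  B3: {g} / ∅
  B4: {k} / {g}
  B5: {v} / {k}
  B6: {k} / ∅

Backward fixpoint:
  live B0: ∅→{k,v}
  live B1: ∅→{k,v}
  live B2: {k,v}→{g,k}
  live B3: {k}→{k}
  live B4: {g}→∅
  live B5: {k}→{k}
  live B6: ∅→∅

Interfere edges:
  g: {k,u}
  k: {g,u,v}
  u: {g,k,v}
  v: {k,u}

Chromatic number:
  lower bound: {g,k,u} mutually conflict ⇒ χ ≥ 3
  assign g→r2 k→r0 u→r1 v→r2 — no edge inside a register ⇒ χ ≤ 3
  χ = 3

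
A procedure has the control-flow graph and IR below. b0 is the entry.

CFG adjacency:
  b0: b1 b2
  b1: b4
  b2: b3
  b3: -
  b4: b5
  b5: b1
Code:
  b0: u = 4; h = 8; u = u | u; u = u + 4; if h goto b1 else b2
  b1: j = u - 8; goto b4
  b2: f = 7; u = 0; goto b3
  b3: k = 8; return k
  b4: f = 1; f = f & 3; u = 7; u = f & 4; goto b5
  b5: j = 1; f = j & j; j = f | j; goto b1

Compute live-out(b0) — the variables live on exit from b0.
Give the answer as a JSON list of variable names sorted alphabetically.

Block summaries:
  b0 def {h,u} use ∅
  b1 def {j} use {u}
  b2 def {f,u} use ∅
  b3 def {k} use ∅
  b4 def {f,u} use ∅
  b5 def {f,j} use ∅

Liveness:
  b0: in=∅ out={u}
  b1: in={u} out=∅
  b2: in=∅ out=∅
  b3: in=∅ out=∅
  b4: in=∅ out={u}
  b5: in={u} out={u}

live-out(b0) = ["u"]

Answer: ["u"]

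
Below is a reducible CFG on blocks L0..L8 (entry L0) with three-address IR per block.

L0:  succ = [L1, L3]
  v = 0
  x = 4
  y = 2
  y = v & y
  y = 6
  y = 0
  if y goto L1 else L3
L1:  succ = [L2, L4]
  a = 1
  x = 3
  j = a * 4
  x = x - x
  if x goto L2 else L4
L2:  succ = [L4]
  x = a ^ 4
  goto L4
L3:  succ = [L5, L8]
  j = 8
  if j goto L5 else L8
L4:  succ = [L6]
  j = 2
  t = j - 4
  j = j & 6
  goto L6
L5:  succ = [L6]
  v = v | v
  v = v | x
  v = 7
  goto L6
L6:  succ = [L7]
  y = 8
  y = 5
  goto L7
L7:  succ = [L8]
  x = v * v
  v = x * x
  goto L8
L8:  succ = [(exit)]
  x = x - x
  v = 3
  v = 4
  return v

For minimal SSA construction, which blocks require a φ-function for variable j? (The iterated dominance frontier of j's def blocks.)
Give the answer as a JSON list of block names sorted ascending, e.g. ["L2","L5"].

idom tree: L1←L0 L2←L1 L3←L0 L4←L1 L5←L3 L6←L0 L7←L6 L8←L0
Dom∩ at merges:
  L4: preds {L1,L2}: {L0,L1} ∩ {L0,L1,L2} = {L0,L1}; idom=L1
  L6: preds {L4,L5}: {L0,L1,L4} ∩ {L0,L3,L5} = {L0}; idom=L0
  L8: preds {L3,L7}: {L0,L3} ∩ {L0,L6,L7} = {L0}; idom=L0

DF derivation:
  L4←L1: walk · to L1
  L4←L2: walk L2 to L1
  L6←L4: walk L4→L1 to L0
  L6←L5: walk L5→L3 to L0
  L8←L3: walk L3 to L0
  L8←L7: walk L7→L6 to L0
  L0: DF=∅
  L1: DF={L6}
  L2: DF={L4}
  L3: DF={L6,L8}
  L4: DF={L6}
  L5: DF={L6}
  L6: DF={L8}
  L7: DF={L8}
  L8: DF=∅

φ for j: defs {L1,L3,L4}
  DF⁺ = {L6,L8}

Answer: ["L6", "L8"]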